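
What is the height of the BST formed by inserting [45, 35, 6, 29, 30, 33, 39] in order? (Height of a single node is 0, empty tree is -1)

Insertion order: [45, 35, 6, 29, 30, 33, 39]
Tree (level-order array): [45, 35, None, 6, 39, None, 29, None, None, None, 30, None, 33]
Compute height bottom-up (empty subtree = -1):
  height(33) = 1 + max(-1, -1) = 0
  height(30) = 1 + max(-1, 0) = 1
  height(29) = 1 + max(-1, 1) = 2
  height(6) = 1 + max(-1, 2) = 3
  height(39) = 1 + max(-1, -1) = 0
  height(35) = 1 + max(3, 0) = 4
  height(45) = 1 + max(4, -1) = 5
Height = 5


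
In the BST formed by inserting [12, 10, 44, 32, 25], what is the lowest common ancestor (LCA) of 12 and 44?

Tree insertion order: [12, 10, 44, 32, 25]
Tree (level-order array): [12, 10, 44, None, None, 32, None, 25]
In a BST, the LCA of p=12, q=44 is the first node v on the
root-to-leaf path with p <= v <= q (go left if both < v, right if both > v).
Walk from root:
  at 12: 12 <= 12 <= 44, this is the LCA
LCA = 12


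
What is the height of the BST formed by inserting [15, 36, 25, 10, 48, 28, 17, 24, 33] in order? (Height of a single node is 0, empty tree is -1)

Insertion order: [15, 36, 25, 10, 48, 28, 17, 24, 33]
Tree (level-order array): [15, 10, 36, None, None, 25, 48, 17, 28, None, None, None, 24, None, 33]
Compute height bottom-up (empty subtree = -1):
  height(10) = 1 + max(-1, -1) = 0
  height(24) = 1 + max(-1, -1) = 0
  height(17) = 1 + max(-1, 0) = 1
  height(33) = 1 + max(-1, -1) = 0
  height(28) = 1 + max(-1, 0) = 1
  height(25) = 1 + max(1, 1) = 2
  height(48) = 1 + max(-1, -1) = 0
  height(36) = 1 + max(2, 0) = 3
  height(15) = 1 + max(0, 3) = 4
Height = 4


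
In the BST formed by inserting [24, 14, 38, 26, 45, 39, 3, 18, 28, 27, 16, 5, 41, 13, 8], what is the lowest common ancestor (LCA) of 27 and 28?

Tree insertion order: [24, 14, 38, 26, 45, 39, 3, 18, 28, 27, 16, 5, 41, 13, 8]
Tree (level-order array): [24, 14, 38, 3, 18, 26, 45, None, 5, 16, None, None, 28, 39, None, None, 13, None, None, 27, None, None, 41, 8]
In a BST, the LCA of p=27, q=28 is the first node v on the
root-to-leaf path with p <= v <= q (go left if both < v, right if both > v).
Walk from root:
  at 24: both 27 and 28 > 24, go right
  at 38: both 27 and 28 < 38, go left
  at 26: both 27 and 28 > 26, go right
  at 28: 27 <= 28 <= 28, this is the LCA
LCA = 28


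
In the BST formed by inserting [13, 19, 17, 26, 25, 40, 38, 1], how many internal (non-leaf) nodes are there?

Tree built from: [13, 19, 17, 26, 25, 40, 38, 1]
Tree (level-order array): [13, 1, 19, None, None, 17, 26, None, None, 25, 40, None, None, 38]
Rule: An internal node has at least one child.
Per-node child counts:
  node 13: 2 child(ren)
  node 1: 0 child(ren)
  node 19: 2 child(ren)
  node 17: 0 child(ren)
  node 26: 2 child(ren)
  node 25: 0 child(ren)
  node 40: 1 child(ren)
  node 38: 0 child(ren)
Matching nodes: [13, 19, 26, 40]
Count of internal (non-leaf) nodes: 4


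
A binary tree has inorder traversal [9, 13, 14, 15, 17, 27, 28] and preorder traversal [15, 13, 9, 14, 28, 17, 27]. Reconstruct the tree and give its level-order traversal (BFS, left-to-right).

Inorder:  [9, 13, 14, 15, 17, 27, 28]
Preorder: [15, 13, 9, 14, 28, 17, 27]
Algorithm: preorder visits root first, so consume preorder in order;
for each root, split the current inorder slice at that value into
left-subtree inorder and right-subtree inorder, then recurse.
Recursive splits:
  root=15; inorder splits into left=[9, 13, 14], right=[17, 27, 28]
  root=13; inorder splits into left=[9], right=[14]
  root=9; inorder splits into left=[], right=[]
  root=14; inorder splits into left=[], right=[]
  root=28; inorder splits into left=[17, 27], right=[]
  root=17; inorder splits into left=[], right=[27]
  root=27; inorder splits into left=[], right=[]
Reconstructed level-order: [15, 13, 28, 9, 14, 17, 27]


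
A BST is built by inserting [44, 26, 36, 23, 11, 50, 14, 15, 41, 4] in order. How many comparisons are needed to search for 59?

Search path for 59: 44 -> 50
Found: False
Comparisons: 2


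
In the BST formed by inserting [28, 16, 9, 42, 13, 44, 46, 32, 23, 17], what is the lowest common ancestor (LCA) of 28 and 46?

Tree insertion order: [28, 16, 9, 42, 13, 44, 46, 32, 23, 17]
Tree (level-order array): [28, 16, 42, 9, 23, 32, 44, None, 13, 17, None, None, None, None, 46]
In a BST, the LCA of p=28, q=46 is the first node v on the
root-to-leaf path with p <= v <= q (go left if both < v, right if both > v).
Walk from root:
  at 28: 28 <= 28 <= 46, this is the LCA
LCA = 28


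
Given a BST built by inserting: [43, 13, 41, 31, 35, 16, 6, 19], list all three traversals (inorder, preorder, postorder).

Tree insertion order: [43, 13, 41, 31, 35, 16, 6, 19]
Tree (level-order array): [43, 13, None, 6, 41, None, None, 31, None, 16, 35, None, 19]
Inorder (L, root, R): [6, 13, 16, 19, 31, 35, 41, 43]
Preorder (root, L, R): [43, 13, 6, 41, 31, 16, 19, 35]
Postorder (L, R, root): [6, 19, 16, 35, 31, 41, 13, 43]


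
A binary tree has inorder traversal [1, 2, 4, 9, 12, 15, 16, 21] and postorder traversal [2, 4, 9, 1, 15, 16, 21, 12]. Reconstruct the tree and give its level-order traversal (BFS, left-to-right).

Inorder:   [1, 2, 4, 9, 12, 15, 16, 21]
Postorder: [2, 4, 9, 1, 15, 16, 21, 12]
Algorithm: postorder visits root last, so walk postorder right-to-left;
each value is the root of the current inorder slice — split it at that
value, recurse on the right subtree first, then the left.
Recursive splits:
  root=12; inorder splits into left=[1, 2, 4, 9], right=[15, 16, 21]
  root=21; inorder splits into left=[15, 16], right=[]
  root=16; inorder splits into left=[15], right=[]
  root=15; inorder splits into left=[], right=[]
  root=1; inorder splits into left=[], right=[2, 4, 9]
  root=9; inorder splits into left=[2, 4], right=[]
  root=4; inorder splits into left=[2], right=[]
  root=2; inorder splits into left=[], right=[]
Reconstructed level-order: [12, 1, 21, 9, 16, 4, 15, 2]


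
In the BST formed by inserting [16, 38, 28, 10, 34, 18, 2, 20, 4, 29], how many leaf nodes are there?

Tree built from: [16, 38, 28, 10, 34, 18, 2, 20, 4, 29]
Tree (level-order array): [16, 10, 38, 2, None, 28, None, None, 4, 18, 34, None, None, None, 20, 29]
Rule: A leaf has 0 children.
Per-node child counts:
  node 16: 2 child(ren)
  node 10: 1 child(ren)
  node 2: 1 child(ren)
  node 4: 0 child(ren)
  node 38: 1 child(ren)
  node 28: 2 child(ren)
  node 18: 1 child(ren)
  node 20: 0 child(ren)
  node 34: 1 child(ren)
  node 29: 0 child(ren)
Matching nodes: [4, 20, 29]
Count of leaf nodes: 3


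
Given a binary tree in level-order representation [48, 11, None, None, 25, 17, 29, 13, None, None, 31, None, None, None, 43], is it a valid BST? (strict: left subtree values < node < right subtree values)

Level-order array: [48, 11, None, None, 25, 17, 29, 13, None, None, 31, None, None, None, 43]
Validate using subtree bounds (lo, hi): at each node, require lo < value < hi,
then recurse left with hi=value and right with lo=value.
Preorder trace (stopping at first violation):
  at node 48 with bounds (-inf, +inf): OK
  at node 11 with bounds (-inf, 48): OK
  at node 25 with bounds (11, 48): OK
  at node 17 with bounds (11, 25): OK
  at node 13 with bounds (11, 17): OK
  at node 29 with bounds (25, 48): OK
  at node 31 with bounds (29, 48): OK
  at node 43 with bounds (31, 48): OK
No violation found at any node.
Result: Valid BST


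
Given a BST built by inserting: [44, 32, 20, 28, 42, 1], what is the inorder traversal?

Tree insertion order: [44, 32, 20, 28, 42, 1]
Tree (level-order array): [44, 32, None, 20, 42, 1, 28]
Inorder traversal: [1, 20, 28, 32, 42, 44]


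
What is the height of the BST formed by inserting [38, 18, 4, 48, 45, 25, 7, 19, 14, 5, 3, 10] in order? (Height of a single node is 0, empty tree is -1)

Insertion order: [38, 18, 4, 48, 45, 25, 7, 19, 14, 5, 3, 10]
Tree (level-order array): [38, 18, 48, 4, 25, 45, None, 3, 7, 19, None, None, None, None, None, 5, 14, None, None, None, None, 10]
Compute height bottom-up (empty subtree = -1):
  height(3) = 1 + max(-1, -1) = 0
  height(5) = 1 + max(-1, -1) = 0
  height(10) = 1 + max(-1, -1) = 0
  height(14) = 1 + max(0, -1) = 1
  height(7) = 1 + max(0, 1) = 2
  height(4) = 1 + max(0, 2) = 3
  height(19) = 1 + max(-1, -1) = 0
  height(25) = 1 + max(0, -1) = 1
  height(18) = 1 + max(3, 1) = 4
  height(45) = 1 + max(-1, -1) = 0
  height(48) = 1 + max(0, -1) = 1
  height(38) = 1 + max(4, 1) = 5
Height = 5


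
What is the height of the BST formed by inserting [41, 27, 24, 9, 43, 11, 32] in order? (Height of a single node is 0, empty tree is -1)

Insertion order: [41, 27, 24, 9, 43, 11, 32]
Tree (level-order array): [41, 27, 43, 24, 32, None, None, 9, None, None, None, None, 11]
Compute height bottom-up (empty subtree = -1):
  height(11) = 1 + max(-1, -1) = 0
  height(9) = 1 + max(-1, 0) = 1
  height(24) = 1 + max(1, -1) = 2
  height(32) = 1 + max(-1, -1) = 0
  height(27) = 1 + max(2, 0) = 3
  height(43) = 1 + max(-1, -1) = 0
  height(41) = 1 + max(3, 0) = 4
Height = 4


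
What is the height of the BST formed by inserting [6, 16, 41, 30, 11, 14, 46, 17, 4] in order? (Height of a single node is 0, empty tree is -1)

Insertion order: [6, 16, 41, 30, 11, 14, 46, 17, 4]
Tree (level-order array): [6, 4, 16, None, None, 11, 41, None, 14, 30, 46, None, None, 17]
Compute height bottom-up (empty subtree = -1):
  height(4) = 1 + max(-1, -1) = 0
  height(14) = 1 + max(-1, -1) = 0
  height(11) = 1 + max(-1, 0) = 1
  height(17) = 1 + max(-1, -1) = 0
  height(30) = 1 + max(0, -1) = 1
  height(46) = 1 + max(-1, -1) = 0
  height(41) = 1 + max(1, 0) = 2
  height(16) = 1 + max(1, 2) = 3
  height(6) = 1 + max(0, 3) = 4
Height = 4


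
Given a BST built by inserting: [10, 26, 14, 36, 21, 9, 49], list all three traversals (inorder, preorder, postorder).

Tree insertion order: [10, 26, 14, 36, 21, 9, 49]
Tree (level-order array): [10, 9, 26, None, None, 14, 36, None, 21, None, 49]
Inorder (L, root, R): [9, 10, 14, 21, 26, 36, 49]
Preorder (root, L, R): [10, 9, 26, 14, 21, 36, 49]
Postorder (L, R, root): [9, 21, 14, 49, 36, 26, 10]


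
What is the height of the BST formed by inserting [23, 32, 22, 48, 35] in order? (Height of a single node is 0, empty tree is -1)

Insertion order: [23, 32, 22, 48, 35]
Tree (level-order array): [23, 22, 32, None, None, None, 48, 35]
Compute height bottom-up (empty subtree = -1):
  height(22) = 1 + max(-1, -1) = 0
  height(35) = 1 + max(-1, -1) = 0
  height(48) = 1 + max(0, -1) = 1
  height(32) = 1 + max(-1, 1) = 2
  height(23) = 1 + max(0, 2) = 3
Height = 3


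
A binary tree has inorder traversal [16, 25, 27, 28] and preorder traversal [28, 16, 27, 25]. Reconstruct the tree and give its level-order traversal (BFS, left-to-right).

Inorder:  [16, 25, 27, 28]
Preorder: [28, 16, 27, 25]
Algorithm: preorder visits root first, so consume preorder in order;
for each root, split the current inorder slice at that value into
left-subtree inorder and right-subtree inorder, then recurse.
Recursive splits:
  root=28; inorder splits into left=[16, 25, 27], right=[]
  root=16; inorder splits into left=[], right=[25, 27]
  root=27; inorder splits into left=[25], right=[]
  root=25; inorder splits into left=[], right=[]
Reconstructed level-order: [28, 16, 27, 25]


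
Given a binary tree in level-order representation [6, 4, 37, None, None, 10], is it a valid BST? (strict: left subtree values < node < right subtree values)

Level-order array: [6, 4, 37, None, None, 10]
Validate using subtree bounds (lo, hi): at each node, require lo < value < hi,
then recurse left with hi=value and right with lo=value.
Preorder trace (stopping at first violation):
  at node 6 with bounds (-inf, +inf): OK
  at node 4 with bounds (-inf, 6): OK
  at node 37 with bounds (6, +inf): OK
  at node 10 with bounds (6, 37): OK
No violation found at any node.
Result: Valid BST


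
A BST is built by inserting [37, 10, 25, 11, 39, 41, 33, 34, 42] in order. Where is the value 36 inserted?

Starting tree (level order): [37, 10, 39, None, 25, None, 41, 11, 33, None, 42, None, None, None, 34]
Insertion path: 37 -> 10 -> 25 -> 33 -> 34
Result: insert 36 as right child of 34
Final tree (level order): [37, 10, 39, None, 25, None, 41, 11, 33, None, 42, None, None, None, 34, None, None, None, 36]


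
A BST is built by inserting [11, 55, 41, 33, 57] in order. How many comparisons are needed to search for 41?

Search path for 41: 11 -> 55 -> 41
Found: True
Comparisons: 3


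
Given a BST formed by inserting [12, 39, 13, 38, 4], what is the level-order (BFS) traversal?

Tree insertion order: [12, 39, 13, 38, 4]
Tree (level-order array): [12, 4, 39, None, None, 13, None, None, 38]
BFS from the root, enqueuing left then right child of each popped node:
  queue [12] -> pop 12, enqueue [4, 39], visited so far: [12]
  queue [4, 39] -> pop 4, enqueue [none], visited so far: [12, 4]
  queue [39] -> pop 39, enqueue [13], visited so far: [12, 4, 39]
  queue [13] -> pop 13, enqueue [38], visited so far: [12, 4, 39, 13]
  queue [38] -> pop 38, enqueue [none], visited so far: [12, 4, 39, 13, 38]
Result: [12, 4, 39, 13, 38]


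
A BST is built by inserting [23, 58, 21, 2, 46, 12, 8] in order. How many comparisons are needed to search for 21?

Search path for 21: 23 -> 21
Found: True
Comparisons: 2


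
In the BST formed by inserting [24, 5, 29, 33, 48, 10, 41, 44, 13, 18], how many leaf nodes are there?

Tree built from: [24, 5, 29, 33, 48, 10, 41, 44, 13, 18]
Tree (level-order array): [24, 5, 29, None, 10, None, 33, None, 13, None, 48, None, 18, 41, None, None, None, None, 44]
Rule: A leaf has 0 children.
Per-node child counts:
  node 24: 2 child(ren)
  node 5: 1 child(ren)
  node 10: 1 child(ren)
  node 13: 1 child(ren)
  node 18: 0 child(ren)
  node 29: 1 child(ren)
  node 33: 1 child(ren)
  node 48: 1 child(ren)
  node 41: 1 child(ren)
  node 44: 0 child(ren)
Matching nodes: [18, 44]
Count of leaf nodes: 2


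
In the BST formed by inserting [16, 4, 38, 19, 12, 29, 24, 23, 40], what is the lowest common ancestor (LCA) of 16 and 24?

Tree insertion order: [16, 4, 38, 19, 12, 29, 24, 23, 40]
Tree (level-order array): [16, 4, 38, None, 12, 19, 40, None, None, None, 29, None, None, 24, None, 23]
In a BST, the LCA of p=16, q=24 is the first node v on the
root-to-leaf path with p <= v <= q (go left if both < v, right if both > v).
Walk from root:
  at 16: 16 <= 16 <= 24, this is the LCA
LCA = 16


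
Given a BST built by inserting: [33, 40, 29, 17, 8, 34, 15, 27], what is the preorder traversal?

Tree insertion order: [33, 40, 29, 17, 8, 34, 15, 27]
Tree (level-order array): [33, 29, 40, 17, None, 34, None, 8, 27, None, None, None, 15]
Preorder traversal: [33, 29, 17, 8, 15, 27, 40, 34]


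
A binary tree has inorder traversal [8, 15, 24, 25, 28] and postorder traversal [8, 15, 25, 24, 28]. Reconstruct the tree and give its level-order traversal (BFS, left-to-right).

Inorder:   [8, 15, 24, 25, 28]
Postorder: [8, 15, 25, 24, 28]
Algorithm: postorder visits root last, so walk postorder right-to-left;
each value is the root of the current inorder slice — split it at that
value, recurse on the right subtree first, then the left.
Recursive splits:
  root=28; inorder splits into left=[8, 15, 24, 25], right=[]
  root=24; inorder splits into left=[8, 15], right=[25]
  root=25; inorder splits into left=[], right=[]
  root=15; inorder splits into left=[8], right=[]
  root=8; inorder splits into left=[], right=[]
Reconstructed level-order: [28, 24, 15, 25, 8]


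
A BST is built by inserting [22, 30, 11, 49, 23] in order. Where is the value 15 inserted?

Starting tree (level order): [22, 11, 30, None, None, 23, 49]
Insertion path: 22 -> 11
Result: insert 15 as right child of 11
Final tree (level order): [22, 11, 30, None, 15, 23, 49]


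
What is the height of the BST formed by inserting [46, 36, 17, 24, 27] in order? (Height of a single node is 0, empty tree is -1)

Insertion order: [46, 36, 17, 24, 27]
Tree (level-order array): [46, 36, None, 17, None, None, 24, None, 27]
Compute height bottom-up (empty subtree = -1):
  height(27) = 1 + max(-1, -1) = 0
  height(24) = 1 + max(-1, 0) = 1
  height(17) = 1 + max(-1, 1) = 2
  height(36) = 1 + max(2, -1) = 3
  height(46) = 1 + max(3, -1) = 4
Height = 4


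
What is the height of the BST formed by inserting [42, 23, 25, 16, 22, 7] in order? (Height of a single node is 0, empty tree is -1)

Insertion order: [42, 23, 25, 16, 22, 7]
Tree (level-order array): [42, 23, None, 16, 25, 7, 22]
Compute height bottom-up (empty subtree = -1):
  height(7) = 1 + max(-1, -1) = 0
  height(22) = 1 + max(-1, -1) = 0
  height(16) = 1 + max(0, 0) = 1
  height(25) = 1 + max(-1, -1) = 0
  height(23) = 1 + max(1, 0) = 2
  height(42) = 1 + max(2, -1) = 3
Height = 3


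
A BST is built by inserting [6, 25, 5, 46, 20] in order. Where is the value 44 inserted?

Starting tree (level order): [6, 5, 25, None, None, 20, 46]
Insertion path: 6 -> 25 -> 46
Result: insert 44 as left child of 46
Final tree (level order): [6, 5, 25, None, None, 20, 46, None, None, 44]


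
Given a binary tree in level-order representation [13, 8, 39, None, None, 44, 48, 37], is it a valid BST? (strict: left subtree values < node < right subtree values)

Level-order array: [13, 8, 39, None, None, 44, 48, 37]
Validate using subtree bounds (lo, hi): at each node, require lo < value < hi,
then recurse left with hi=value and right with lo=value.
Preorder trace (stopping at first violation):
  at node 13 with bounds (-inf, +inf): OK
  at node 8 with bounds (-inf, 13): OK
  at node 39 with bounds (13, +inf): OK
  at node 44 with bounds (13, 39): VIOLATION
Node 44 violates its bound: not (13 < 44 < 39).
Result: Not a valid BST


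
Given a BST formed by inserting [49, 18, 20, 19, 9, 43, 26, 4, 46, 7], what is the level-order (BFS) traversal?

Tree insertion order: [49, 18, 20, 19, 9, 43, 26, 4, 46, 7]
Tree (level-order array): [49, 18, None, 9, 20, 4, None, 19, 43, None, 7, None, None, 26, 46]
BFS from the root, enqueuing left then right child of each popped node:
  queue [49] -> pop 49, enqueue [18], visited so far: [49]
  queue [18] -> pop 18, enqueue [9, 20], visited so far: [49, 18]
  queue [9, 20] -> pop 9, enqueue [4], visited so far: [49, 18, 9]
  queue [20, 4] -> pop 20, enqueue [19, 43], visited so far: [49, 18, 9, 20]
  queue [4, 19, 43] -> pop 4, enqueue [7], visited so far: [49, 18, 9, 20, 4]
  queue [19, 43, 7] -> pop 19, enqueue [none], visited so far: [49, 18, 9, 20, 4, 19]
  queue [43, 7] -> pop 43, enqueue [26, 46], visited so far: [49, 18, 9, 20, 4, 19, 43]
  queue [7, 26, 46] -> pop 7, enqueue [none], visited so far: [49, 18, 9, 20, 4, 19, 43, 7]
  queue [26, 46] -> pop 26, enqueue [none], visited so far: [49, 18, 9, 20, 4, 19, 43, 7, 26]
  queue [46] -> pop 46, enqueue [none], visited so far: [49, 18, 9, 20, 4, 19, 43, 7, 26, 46]
Result: [49, 18, 9, 20, 4, 19, 43, 7, 26, 46]


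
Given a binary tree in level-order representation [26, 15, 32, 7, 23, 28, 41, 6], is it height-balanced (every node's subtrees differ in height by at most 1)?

Tree (level-order array): [26, 15, 32, 7, 23, 28, 41, 6]
Definition: a tree is height-balanced if, at every node, |h(left) - h(right)| <= 1 (empty subtree has height -1).
Bottom-up per-node check:
  node 6: h_left=-1, h_right=-1, diff=0 [OK], height=0
  node 7: h_left=0, h_right=-1, diff=1 [OK], height=1
  node 23: h_left=-1, h_right=-1, diff=0 [OK], height=0
  node 15: h_left=1, h_right=0, diff=1 [OK], height=2
  node 28: h_left=-1, h_right=-1, diff=0 [OK], height=0
  node 41: h_left=-1, h_right=-1, diff=0 [OK], height=0
  node 32: h_left=0, h_right=0, diff=0 [OK], height=1
  node 26: h_left=2, h_right=1, diff=1 [OK], height=3
All nodes satisfy the balance condition.
Result: Balanced


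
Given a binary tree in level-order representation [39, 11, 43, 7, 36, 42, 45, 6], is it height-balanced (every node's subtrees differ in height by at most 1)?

Tree (level-order array): [39, 11, 43, 7, 36, 42, 45, 6]
Definition: a tree is height-balanced if, at every node, |h(left) - h(right)| <= 1 (empty subtree has height -1).
Bottom-up per-node check:
  node 6: h_left=-1, h_right=-1, diff=0 [OK], height=0
  node 7: h_left=0, h_right=-1, diff=1 [OK], height=1
  node 36: h_left=-1, h_right=-1, diff=0 [OK], height=0
  node 11: h_left=1, h_right=0, diff=1 [OK], height=2
  node 42: h_left=-1, h_right=-1, diff=0 [OK], height=0
  node 45: h_left=-1, h_right=-1, diff=0 [OK], height=0
  node 43: h_left=0, h_right=0, diff=0 [OK], height=1
  node 39: h_left=2, h_right=1, diff=1 [OK], height=3
All nodes satisfy the balance condition.
Result: Balanced


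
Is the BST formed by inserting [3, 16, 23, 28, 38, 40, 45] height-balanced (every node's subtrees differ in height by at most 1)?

Tree (level-order array): [3, None, 16, None, 23, None, 28, None, 38, None, 40, None, 45]
Definition: a tree is height-balanced if, at every node, |h(left) - h(right)| <= 1 (empty subtree has height -1).
Bottom-up per-node check:
  node 45: h_left=-1, h_right=-1, diff=0 [OK], height=0
  node 40: h_left=-1, h_right=0, diff=1 [OK], height=1
  node 38: h_left=-1, h_right=1, diff=2 [FAIL (|-1-1|=2 > 1)], height=2
  node 28: h_left=-1, h_right=2, diff=3 [FAIL (|-1-2|=3 > 1)], height=3
  node 23: h_left=-1, h_right=3, diff=4 [FAIL (|-1-3|=4 > 1)], height=4
  node 16: h_left=-1, h_right=4, diff=5 [FAIL (|-1-4|=5 > 1)], height=5
  node 3: h_left=-1, h_right=5, diff=6 [FAIL (|-1-5|=6 > 1)], height=6
Node 38 violates the condition: |-1 - 1| = 2 > 1.
Result: Not balanced


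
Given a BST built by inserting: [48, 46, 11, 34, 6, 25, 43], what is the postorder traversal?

Tree insertion order: [48, 46, 11, 34, 6, 25, 43]
Tree (level-order array): [48, 46, None, 11, None, 6, 34, None, None, 25, 43]
Postorder traversal: [6, 25, 43, 34, 11, 46, 48]


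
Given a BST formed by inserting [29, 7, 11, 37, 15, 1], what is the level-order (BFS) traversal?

Tree insertion order: [29, 7, 11, 37, 15, 1]
Tree (level-order array): [29, 7, 37, 1, 11, None, None, None, None, None, 15]
BFS from the root, enqueuing left then right child of each popped node:
  queue [29] -> pop 29, enqueue [7, 37], visited so far: [29]
  queue [7, 37] -> pop 7, enqueue [1, 11], visited so far: [29, 7]
  queue [37, 1, 11] -> pop 37, enqueue [none], visited so far: [29, 7, 37]
  queue [1, 11] -> pop 1, enqueue [none], visited so far: [29, 7, 37, 1]
  queue [11] -> pop 11, enqueue [15], visited so far: [29, 7, 37, 1, 11]
  queue [15] -> pop 15, enqueue [none], visited so far: [29, 7, 37, 1, 11, 15]
Result: [29, 7, 37, 1, 11, 15]


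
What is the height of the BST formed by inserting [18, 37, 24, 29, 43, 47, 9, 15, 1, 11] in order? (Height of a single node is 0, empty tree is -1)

Insertion order: [18, 37, 24, 29, 43, 47, 9, 15, 1, 11]
Tree (level-order array): [18, 9, 37, 1, 15, 24, 43, None, None, 11, None, None, 29, None, 47]
Compute height bottom-up (empty subtree = -1):
  height(1) = 1 + max(-1, -1) = 0
  height(11) = 1 + max(-1, -1) = 0
  height(15) = 1 + max(0, -1) = 1
  height(9) = 1 + max(0, 1) = 2
  height(29) = 1 + max(-1, -1) = 0
  height(24) = 1 + max(-1, 0) = 1
  height(47) = 1 + max(-1, -1) = 0
  height(43) = 1 + max(-1, 0) = 1
  height(37) = 1 + max(1, 1) = 2
  height(18) = 1 + max(2, 2) = 3
Height = 3


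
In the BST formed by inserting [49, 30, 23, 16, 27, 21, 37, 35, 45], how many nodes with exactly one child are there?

Tree built from: [49, 30, 23, 16, 27, 21, 37, 35, 45]
Tree (level-order array): [49, 30, None, 23, 37, 16, 27, 35, 45, None, 21]
Rule: These are nodes with exactly 1 non-null child.
Per-node child counts:
  node 49: 1 child(ren)
  node 30: 2 child(ren)
  node 23: 2 child(ren)
  node 16: 1 child(ren)
  node 21: 0 child(ren)
  node 27: 0 child(ren)
  node 37: 2 child(ren)
  node 35: 0 child(ren)
  node 45: 0 child(ren)
Matching nodes: [49, 16]
Count of nodes with exactly one child: 2


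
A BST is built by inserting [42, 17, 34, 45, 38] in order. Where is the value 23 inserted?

Starting tree (level order): [42, 17, 45, None, 34, None, None, None, 38]
Insertion path: 42 -> 17 -> 34
Result: insert 23 as left child of 34
Final tree (level order): [42, 17, 45, None, 34, None, None, 23, 38]


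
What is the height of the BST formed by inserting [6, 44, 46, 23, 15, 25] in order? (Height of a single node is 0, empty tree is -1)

Insertion order: [6, 44, 46, 23, 15, 25]
Tree (level-order array): [6, None, 44, 23, 46, 15, 25]
Compute height bottom-up (empty subtree = -1):
  height(15) = 1 + max(-1, -1) = 0
  height(25) = 1 + max(-1, -1) = 0
  height(23) = 1 + max(0, 0) = 1
  height(46) = 1 + max(-1, -1) = 0
  height(44) = 1 + max(1, 0) = 2
  height(6) = 1 + max(-1, 2) = 3
Height = 3


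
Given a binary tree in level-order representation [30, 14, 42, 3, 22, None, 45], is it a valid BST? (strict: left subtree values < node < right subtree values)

Level-order array: [30, 14, 42, 3, 22, None, 45]
Validate using subtree bounds (lo, hi): at each node, require lo < value < hi,
then recurse left with hi=value and right with lo=value.
Preorder trace (stopping at first violation):
  at node 30 with bounds (-inf, +inf): OK
  at node 14 with bounds (-inf, 30): OK
  at node 3 with bounds (-inf, 14): OK
  at node 22 with bounds (14, 30): OK
  at node 42 with bounds (30, +inf): OK
  at node 45 with bounds (42, +inf): OK
No violation found at any node.
Result: Valid BST


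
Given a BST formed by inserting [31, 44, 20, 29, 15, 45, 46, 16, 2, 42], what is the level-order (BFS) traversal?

Tree insertion order: [31, 44, 20, 29, 15, 45, 46, 16, 2, 42]
Tree (level-order array): [31, 20, 44, 15, 29, 42, 45, 2, 16, None, None, None, None, None, 46]
BFS from the root, enqueuing left then right child of each popped node:
  queue [31] -> pop 31, enqueue [20, 44], visited so far: [31]
  queue [20, 44] -> pop 20, enqueue [15, 29], visited so far: [31, 20]
  queue [44, 15, 29] -> pop 44, enqueue [42, 45], visited so far: [31, 20, 44]
  queue [15, 29, 42, 45] -> pop 15, enqueue [2, 16], visited so far: [31, 20, 44, 15]
  queue [29, 42, 45, 2, 16] -> pop 29, enqueue [none], visited so far: [31, 20, 44, 15, 29]
  queue [42, 45, 2, 16] -> pop 42, enqueue [none], visited so far: [31, 20, 44, 15, 29, 42]
  queue [45, 2, 16] -> pop 45, enqueue [46], visited so far: [31, 20, 44, 15, 29, 42, 45]
  queue [2, 16, 46] -> pop 2, enqueue [none], visited so far: [31, 20, 44, 15, 29, 42, 45, 2]
  queue [16, 46] -> pop 16, enqueue [none], visited so far: [31, 20, 44, 15, 29, 42, 45, 2, 16]
  queue [46] -> pop 46, enqueue [none], visited so far: [31, 20, 44, 15, 29, 42, 45, 2, 16, 46]
Result: [31, 20, 44, 15, 29, 42, 45, 2, 16, 46]


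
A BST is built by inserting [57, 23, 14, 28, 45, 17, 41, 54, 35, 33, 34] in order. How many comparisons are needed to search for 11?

Search path for 11: 57 -> 23 -> 14
Found: False
Comparisons: 3


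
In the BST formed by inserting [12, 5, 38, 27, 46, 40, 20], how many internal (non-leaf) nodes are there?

Tree built from: [12, 5, 38, 27, 46, 40, 20]
Tree (level-order array): [12, 5, 38, None, None, 27, 46, 20, None, 40]
Rule: An internal node has at least one child.
Per-node child counts:
  node 12: 2 child(ren)
  node 5: 0 child(ren)
  node 38: 2 child(ren)
  node 27: 1 child(ren)
  node 20: 0 child(ren)
  node 46: 1 child(ren)
  node 40: 0 child(ren)
Matching nodes: [12, 38, 27, 46]
Count of internal (non-leaf) nodes: 4


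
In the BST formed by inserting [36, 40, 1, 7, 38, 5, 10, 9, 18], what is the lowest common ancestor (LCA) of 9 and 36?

Tree insertion order: [36, 40, 1, 7, 38, 5, 10, 9, 18]
Tree (level-order array): [36, 1, 40, None, 7, 38, None, 5, 10, None, None, None, None, 9, 18]
In a BST, the LCA of p=9, q=36 is the first node v on the
root-to-leaf path with p <= v <= q (go left if both < v, right if both > v).
Walk from root:
  at 36: 9 <= 36 <= 36, this is the LCA
LCA = 36


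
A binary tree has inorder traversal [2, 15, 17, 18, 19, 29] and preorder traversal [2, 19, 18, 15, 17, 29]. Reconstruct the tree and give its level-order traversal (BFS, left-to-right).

Inorder:  [2, 15, 17, 18, 19, 29]
Preorder: [2, 19, 18, 15, 17, 29]
Algorithm: preorder visits root first, so consume preorder in order;
for each root, split the current inorder slice at that value into
left-subtree inorder and right-subtree inorder, then recurse.
Recursive splits:
  root=2; inorder splits into left=[], right=[15, 17, 18, 19, 29]
  root=19; inorder splits into left=[15, 17, 18], right=[29]
  root=18; inorder splits into left=[15, 17], right=[]
  root=15; inorder splits into left=[], right=[17]
  root=17; inorder splits into left=[], right=[]
  root=29; inorder splits into left=[], right=[]
Reconstructed level-order: [2, 19, 18, 29, 15, 17]


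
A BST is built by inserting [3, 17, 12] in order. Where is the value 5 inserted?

Starting tree (level order): [3, None, 17, 12]
Insertion path: 3 -> 17 -> 12
Result: insert 5 as left child of 12
Final tree (level order): [3, None, 17, 12, None, 5]


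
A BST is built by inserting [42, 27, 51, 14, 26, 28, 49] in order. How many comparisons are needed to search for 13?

Search path for 13: 42 -> 27 -> 14
Found: False
Comparisons: 3


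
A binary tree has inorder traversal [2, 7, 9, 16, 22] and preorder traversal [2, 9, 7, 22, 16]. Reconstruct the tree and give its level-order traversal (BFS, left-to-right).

Inorder:  [2, 7, 9, 16, 22]
Preorder: [2, 9, 7, 22, 16]
Algorithm: preorder visits root first, so consume preorder in order;
for each root, split the current inorder slice at that value into
left-subtree inorder and right-subtree inorder, then recurse.
Recursive splits:
  root=2; inorder splits into left=[], right=[7, 9, 16, 22]
  root=9; inorder splits into left=[7], right=[16, 22]
  root=7; inorder splits into left=[], right=[]
  root=22; inorder splits into left=[16], right=[]
  root=16; inorder splits into left=[], right=[]
Reconstructed level-order: [2, 9, 7, 22, 16]


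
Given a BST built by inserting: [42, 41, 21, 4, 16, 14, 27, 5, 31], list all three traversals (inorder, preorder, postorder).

Tree insertion order: [42, 41, 21, 4, 16, 14, 27, 5, 31]
Tree (level-order array): [42, 41, None, 21, None, 4, 27, None, 16, None, 31, 14, None, None, None, 5]
Inorder (L, root, R): [4, 5, 14, 16, 21, 27, 31, 41, 42]
Preorder (root, L, R): [42, 41, 21, 4, 16, 14, 5, 27, 31]
Postorder (L, R, root): [5, 14, 16, 4, 31, 27, 21, 41, 42]


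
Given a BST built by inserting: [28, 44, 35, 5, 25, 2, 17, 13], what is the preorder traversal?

Tree insertion order: [28, 44, 35, 5, 25, 2, 17, 13]
Tree (level-order array): [28, 5, 44, 2, 25, 35, None, None, None, 17, None, None, None, 13]
Preorder traversal: [28, 5, 2, 25, 17, 13, 44, 35]


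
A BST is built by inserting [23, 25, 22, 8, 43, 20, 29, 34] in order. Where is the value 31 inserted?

Starting tree (level order): [23, 22, 25, 8, None, None, 43, None, 20, 29, None, None, None, None, 34]
Insertion path: 23 -> 25 -> 43 -> 29 -> 34
Result: insert 31 as left child of 34
Final tree (level order): [23, 22, 25, 8, None, None, 43, None, 20, 29, None, None, None, None, 34, 31]


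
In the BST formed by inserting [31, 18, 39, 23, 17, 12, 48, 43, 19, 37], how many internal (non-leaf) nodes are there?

Tree built from: [31, 18, 39, 23, 17, 12, 48, 43, 19, 37]
Tree (level-order array): [31, 18, 39, 17, 23, 37, 48, 12, None, 19, None, None, None, 43]
Rule: An internal node has at least one child.
Per-node child counts:
  node 31: 2 child(ren)
  node 18: 2 child(ren)
  node 17: 1 child(ren)
  node 12: 0 child(ren)
  node 23: 1 child(ren)
  node 19: 0 child(ren)
  node 39: 2 child(ren)
  node 37: 0 child(ren)
  node 48: 1 child(ren)
  node 43: 0 child(ren)
Matching nodes: [31, 18, 17, 23, 39, 48]
Count of internal (non-leaf) nodes: 6


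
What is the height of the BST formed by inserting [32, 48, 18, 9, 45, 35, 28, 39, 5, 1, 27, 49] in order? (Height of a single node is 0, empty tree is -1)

Insertion order: [32, 48, 18, 9, 45, 35, 28, 39, 5, 1, 27, 49]
Tree (level-order array): [32, 18, 48, 9, 28, 45, 49, 5, None, 27, None, 35, None, None, None, 1, None, None, None, None, 39]
Compute height bottom-up (empty subtree = -1):
  height(1) = 1 + max(-1, -1) = 0
  height(5) = 1 + max(0, -1) = 1
  height(9) = 1 + max(1, -1) = 2
  height(27) = 1 + max(-1, -1) = 0
  height(28) = 1 + max(0, -1) = 1
  height(18) = 1 + max(2, 1) = 3
  height(39) = 1 + max(-1, -1) = 0
  height(35) = 1 + max(-1, 0) = 1
  height(45) = 1 + max(1, -1) = 2
  height(49) = 1 + max(-1, -1) = 0
  height(48) = 1 + max(2, 0) = 3
  height(32) = 1 + max(3, 3) = 4
Height = 4


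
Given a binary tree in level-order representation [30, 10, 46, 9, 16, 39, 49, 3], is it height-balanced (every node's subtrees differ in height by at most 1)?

Tree (level-order array): [30, 10, 46, 9, 16, 39, 49, 3]
Definition: a tree is height-balanced if, at every node, |h(left) - h(right)| <= 1 (empty subtree has height -1).
Bottom-up per-node check:
  node 3: h_left=-1, h_right=-1, diff=0 [OK], height=0
  node 9: h_left=0, h_right=-1, diff=1 [OK], height=1
  node 16: h_left=-1, h_right=-1, diff=0 [OK], height=0
  node 10: h_left=1, h_right=0, diff=1 [OK], height=2
  node 39: h_left=-1, h_right=-1, diff=0 [OK], height=0
  node 49: h_left=-1, h_right=-1, diff=0 [OK], height=0
  node 46: h_left=0, h_right=0, diff=0 [OK], height=1
  node 30: h_left=2, h_right=1, diff=1 [OK], height=3
All nodes satisfy the balance condition.
Result: Balanced


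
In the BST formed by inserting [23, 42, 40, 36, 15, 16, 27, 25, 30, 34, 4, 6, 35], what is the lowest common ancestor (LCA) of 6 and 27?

Tree insertion order: [23, 42, 40, 36, 15, 16, 27, 25, 30, 34, 4, 6, 35]
Tree (level-order array): [23, 15, 42, 4, 16, 40, None, None, 6, None, None, 36, None, None, None, 27, None, 25, 30, None, None, None, 34, None, 35]
In a BST, the LCA of p=6, q=27 is the first node v on the
root-to-leaf path with p <= v <= q (go left if both < v, right if both > v).
Walk from root:
  at 23: 6 <= 23 <= 27, this is the LCA
LCA = 23


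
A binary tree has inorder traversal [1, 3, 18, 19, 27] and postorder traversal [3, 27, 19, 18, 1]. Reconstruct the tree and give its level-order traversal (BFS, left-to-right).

Inorder:   [1, 3, 18, 19, 27]
Postorder: [3, 27, 19, 18, 1]
Algorithm: postorder visits root last, so walk postorder right-to-left;
each value is the root of the current inorder slice — split it at that
value, recurse on the right subtree first, then the left.
Recursive splits:
  root=1; inorder splits into left=[], right=[3, 18, 19, 27]
  root=18; inorder splits into left=[3], right=[19, 27]
  root=19; inorder splits into left=[], right=[27]
  root=27; inorder splits into left=[], right=[]
  root=3; inorder splits into left=[], right=[]
Reconstructed level-order: [1, 18, 3, 19, 27]


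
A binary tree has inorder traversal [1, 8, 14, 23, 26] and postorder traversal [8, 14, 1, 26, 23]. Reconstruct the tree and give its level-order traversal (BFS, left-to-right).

Inorder:   [1, 8, 14, 23, 26]
Postorder: [8, 14, 1, 26, 23]
Algorithm: postorder visits root last, so walk postorder right-to-left;
each value is the root of the current inorder slice — split it at that
value, recurse on the right subtree first, then the left.
Recursive splits:
  root=23; inorder splits into left=[1, 8, 14], right=[26]
  root=26; inorder splits into left=[], right=[]
  root=1; inorder splits into left=[], right=[8, 14]
  root=14; inorder splits into left=[8], right=[]
  root=8; inorder splits into left=[], right=[]
Reconstructed level-order: [23, 1, 26, 14, 8]


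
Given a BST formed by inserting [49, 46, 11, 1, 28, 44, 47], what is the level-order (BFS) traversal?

Tree insertion order: [49, 46, 11, 1, 28, 44, 47]
Tree (level-order array): [49, 46, None, 11, 47, 1, 28, None, None, None, None, None, 44]
BFS from the root, enqueuing left then right child of each popped node:
  queue [49] -> pop 49, enqueue [46], visited so far: [49]
  queue [46] -> pop 46, enqueue [11, 47], visited so far: [49, 46]
  queue [11, 47] -> pop 11, enqueue [1, 28], visited so far: [49, 46, 11]
  queue [47, 1, 28] -> pop 47, enqueue [none], visited so far: [49, 46, 11, 47]
  queue [1, 28] -> pop 1, enqueue [none], visited so far: [49, 46, 11, 47, 1]
  queue [28] -> pop 28, enqueue [44], visited so far: [49, 46, 11, 47, 1, 28]
  queue [44] -> pop 44, enqueue [none], visited so far: [49, 46, 11, 47, 1, 28, 44]
Result: [49, 46, 11, 47, 1, 28, 44]


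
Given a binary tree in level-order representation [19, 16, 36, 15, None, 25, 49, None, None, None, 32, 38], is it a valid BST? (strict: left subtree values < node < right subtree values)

Level-order array: [19, 16, 36, 15, None, 25, 49, None, None, None, 32, 38]
Validate using subtree bounds (lo, hi): at each node, require lo < value < hi,
then recurse left with hi=value and right with lo=value.
Preorder trace (stopping at first violation):
  at node 19 with bounds (-inf, +inf): OK
  at node 16 with bounds (-inf, 19): OK
  at node 15 with bounds (-inf, 16): OK
  at node 36 with bounds (19, +inf): OK
  at node 25 with bounds (19, 36): OK
  at node 32 with bounds (25, 36): OK
  at node 49 with bounds (36, +inf): OK
  at node 38 with bounds (36, 49): OK
No violation found at any node.
Result: Valid BST


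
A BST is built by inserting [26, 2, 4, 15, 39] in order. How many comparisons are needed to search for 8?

Search path for 8: 26 -> 2 -> 4 -> 15
Found: False
Comparisons: 4


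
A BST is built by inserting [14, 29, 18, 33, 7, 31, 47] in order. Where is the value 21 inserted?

Starting tree (level order): [14, 7, 29, None, None, 18, 33, None, None, 31, 47]
Insertion path: 14 -> 29 -> 18
Result: insert 21 as right child of 18
Final tree (level order): [14, 7, 29, None, None, 18, 33, None, 21, 31, 47]


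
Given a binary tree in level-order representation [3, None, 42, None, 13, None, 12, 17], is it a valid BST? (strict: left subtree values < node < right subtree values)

Level-order array: [3, None, 42, None, 13, None, 12, 17]
Validate using subtree bounds (lo, hi): at each node, require lo < value < hi,
then recurse left with hi=value and right with lo=value.
Preorder trace (stopping at first violation):
  at node 3 with bounds (-inf, +inf): OK
  at node 42 with bounds (3, +inf): OK
  at node 13 with bounds (42, +inf): VIOLATION
Node 13 violates its bound: not (42 < 13 < +inf).
Result: Not a valid BST


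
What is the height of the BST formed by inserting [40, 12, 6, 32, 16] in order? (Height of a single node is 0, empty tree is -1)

Insertion order: [40, 12, 6, 32, 16]
Tree (level-order array): [40, 12, None, 6, 32, None, None, 16]
Compute height bottom-up (empty subtree = -1):
  height(6) = 1 + max(-1, -1) = 0
  height(16) = 1 + max(-1, -1) = 0
  height(32) = 1 + max(0, -1) = 1
  height(12) = 1 + max(0, 1) = 2
  height(40) = 1 + max(2, -1) = 3
Height = 3


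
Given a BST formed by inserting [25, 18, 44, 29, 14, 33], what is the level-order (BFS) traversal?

Tree insertion order: [25, 18, 44, 29, 14, 33]
Tree (level-order array): [25, 18, 44, 14, None, 29, None, None, None, None, 33]
BFS from the root, enqueuing left then right child of each popped node:
  queue [25] -> pop 25, enqueue [18, 44], visited so far: [25]
  queue [18, 44] -> pop 18, enqueue [14], visited so far: [25, 18]
  queue [44, 14] -> pop 44, enqueue [29], visited so far: [25, 18, 44]
  queue [14, 29] -> pop 14, enqueue [none], visited so far: [25, 18, 44, 14]
  queue [29] -> pop 29, enqueue [33], visited so far: [25, 18, 44, 14, 29]
  queue [33] -> pop 33, enqueue [none], visited so far: [25, 18, 44, 14, 29, 33]
Result: [25, 18, 44, 14, 29, 33]


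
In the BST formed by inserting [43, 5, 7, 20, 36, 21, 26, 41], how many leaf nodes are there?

Tree built from: [43, 5, 7, 20, 36, 21, 26, 41]
Tree (level-order array): [43, 5, None, None, 7, None, 20, None, 36, 21, 41, None, 26]
Rule: A leaf has 0 children.
Per-node child counts:
  node 43: 1 child(ren)
  node 5: 1 child(ren)
  node 7: 1 child(ren)
  node 20: 1 child(ren)
  node 36: 2 child(ren)
  node 21: 1 child(ren)
  node 26: 0 child(ren)
  node 41: 0 child(ren)
Matching nodes: [26, 41]
Count of leaf nodes: 2
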